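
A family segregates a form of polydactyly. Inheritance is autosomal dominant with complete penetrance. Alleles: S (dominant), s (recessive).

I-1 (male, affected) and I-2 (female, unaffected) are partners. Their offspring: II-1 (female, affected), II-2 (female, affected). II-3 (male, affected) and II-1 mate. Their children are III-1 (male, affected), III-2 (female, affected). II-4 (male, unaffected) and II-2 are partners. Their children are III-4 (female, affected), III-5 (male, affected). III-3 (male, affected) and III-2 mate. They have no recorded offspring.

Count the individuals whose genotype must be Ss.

Obligate heterozygotes: II-1 is affected so carries S and received s from I-2 (ss), so II-1 is Ss; II-2 is affected so carries S and received s from I-2 (ss), so II-2 is Ss; III-4 is affected so carries S and received s from II-4 (ss), so III-4 is Ss; III-5 is affected so carries S and received s from II-4 (ss), so III-5 is Ss.
Every other individual is either homozygous by phenotype or has at least one consistent homozygous assignment, so the count is 4.

4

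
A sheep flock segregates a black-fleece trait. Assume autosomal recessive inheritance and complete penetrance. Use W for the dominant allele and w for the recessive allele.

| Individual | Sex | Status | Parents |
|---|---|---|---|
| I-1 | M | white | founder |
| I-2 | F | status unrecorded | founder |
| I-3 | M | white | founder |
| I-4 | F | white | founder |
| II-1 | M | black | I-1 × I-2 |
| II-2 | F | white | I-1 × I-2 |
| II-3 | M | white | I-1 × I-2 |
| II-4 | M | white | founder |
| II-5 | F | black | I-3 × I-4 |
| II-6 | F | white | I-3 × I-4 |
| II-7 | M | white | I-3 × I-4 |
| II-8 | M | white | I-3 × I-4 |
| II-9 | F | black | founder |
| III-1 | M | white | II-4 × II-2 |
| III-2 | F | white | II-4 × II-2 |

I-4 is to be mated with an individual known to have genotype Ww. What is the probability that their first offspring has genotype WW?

1/4

I-4 is white so carries W and passed w to II-5 (ww), so I-4 is Ww.
The cross gives 1/4 WW : 1/2 Ww : 1/4 ww, so P(offspring has genotype WW) = 1/4.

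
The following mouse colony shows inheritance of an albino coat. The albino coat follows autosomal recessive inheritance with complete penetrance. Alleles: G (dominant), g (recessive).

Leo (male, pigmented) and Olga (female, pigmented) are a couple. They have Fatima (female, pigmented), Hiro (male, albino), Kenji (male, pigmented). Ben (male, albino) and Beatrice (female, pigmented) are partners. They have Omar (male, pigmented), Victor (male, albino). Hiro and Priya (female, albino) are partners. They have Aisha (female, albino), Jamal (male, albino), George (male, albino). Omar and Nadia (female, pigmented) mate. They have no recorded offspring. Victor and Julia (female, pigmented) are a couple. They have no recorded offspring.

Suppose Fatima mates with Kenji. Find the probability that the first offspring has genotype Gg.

4/9

Leo is pigmented so carries G and passed g to Hiro (gg), so Leo is Gg.
Olga is pigmented so carries G and passed g to Hiro (gg), so Olga is Gg.
Fatima is a pigmented offspring of Leo (Gg) × Olga (Gg), whose cross gives 1/4 GG : 1/2 Gg : 1/4 gg; conditioning on being pigmented, Fatima is GG with probability 1/3, Gg with probability 2/3.
Kenji is a pigmented offspring of Leo (Gg) × Olga (Gg), whose cross gives 1/4 GG : 1/2 Gg : 1/4 gg; conditioning on being pigmented, Kenji is GG with probability 1/3, Gg with probability 2/3.
Summing over parental genotype combinations, P(offspring has genotype Gg) = 2/9·1/2 + 2/9·1/2 + 4/9·1/2 = 4/9.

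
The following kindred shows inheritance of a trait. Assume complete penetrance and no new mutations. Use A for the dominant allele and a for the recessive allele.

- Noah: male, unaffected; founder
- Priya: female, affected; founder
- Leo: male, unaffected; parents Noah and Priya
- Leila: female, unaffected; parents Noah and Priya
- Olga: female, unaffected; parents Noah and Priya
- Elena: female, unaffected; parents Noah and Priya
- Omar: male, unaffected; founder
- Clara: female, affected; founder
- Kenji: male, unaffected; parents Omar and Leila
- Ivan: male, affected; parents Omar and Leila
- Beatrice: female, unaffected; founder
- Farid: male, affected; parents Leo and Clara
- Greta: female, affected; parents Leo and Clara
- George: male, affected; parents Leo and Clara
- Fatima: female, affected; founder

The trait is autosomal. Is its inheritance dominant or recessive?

recessive

Omar and Leila are both unaffected yet have an affected child Ivan. Under dominance, an affected child requires at least one affected parent, so the trait cannot be dominant.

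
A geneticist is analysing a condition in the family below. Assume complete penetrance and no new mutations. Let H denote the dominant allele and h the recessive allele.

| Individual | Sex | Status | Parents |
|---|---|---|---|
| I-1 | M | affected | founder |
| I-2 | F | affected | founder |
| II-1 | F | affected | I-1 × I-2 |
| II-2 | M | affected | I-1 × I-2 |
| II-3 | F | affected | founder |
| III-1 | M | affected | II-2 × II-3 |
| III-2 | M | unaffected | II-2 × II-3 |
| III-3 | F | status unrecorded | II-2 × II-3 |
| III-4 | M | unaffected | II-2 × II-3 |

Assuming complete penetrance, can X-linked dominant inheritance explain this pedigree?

A consistent assignment under X-linked dominant exists: I-1 X^H Y, I-2 X^H X^H, II-1 X^H X^H, II-2 X^H Y, II-3 X^H X^h, III-1 X^H Y, III-2 X^h Y, III-3 X^H X^H, III-4 X^h Y.
In this assignment every recorded phenotype matches its genotype and every non-founder's genotype is obtainable from its parents' genotypes, so the pedigree is consistent.

Yes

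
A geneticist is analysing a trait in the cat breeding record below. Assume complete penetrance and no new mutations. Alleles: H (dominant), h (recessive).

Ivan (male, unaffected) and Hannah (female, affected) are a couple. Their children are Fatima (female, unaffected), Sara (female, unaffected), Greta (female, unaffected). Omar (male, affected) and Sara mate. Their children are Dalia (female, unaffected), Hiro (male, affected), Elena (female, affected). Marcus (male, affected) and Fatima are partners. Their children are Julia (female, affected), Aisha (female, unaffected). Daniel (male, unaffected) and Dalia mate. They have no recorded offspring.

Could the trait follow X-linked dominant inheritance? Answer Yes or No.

Under X-linked dominant, Dalia (unaffected, female) cannot arise from Omar (affected) × Sara (unaffected).

No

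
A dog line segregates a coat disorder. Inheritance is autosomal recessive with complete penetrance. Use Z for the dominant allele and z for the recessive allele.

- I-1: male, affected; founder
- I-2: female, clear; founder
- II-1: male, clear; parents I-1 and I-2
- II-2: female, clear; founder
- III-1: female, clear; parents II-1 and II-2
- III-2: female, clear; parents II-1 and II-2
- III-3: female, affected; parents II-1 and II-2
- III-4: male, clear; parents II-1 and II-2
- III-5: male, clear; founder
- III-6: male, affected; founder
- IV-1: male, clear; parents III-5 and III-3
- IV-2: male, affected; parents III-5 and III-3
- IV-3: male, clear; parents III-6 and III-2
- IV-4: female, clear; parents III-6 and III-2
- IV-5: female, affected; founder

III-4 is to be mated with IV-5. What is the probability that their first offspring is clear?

2/3

II-1 is clear so carries Z and received z from I-1 (zz), so II-1 is Zz.
II-2 is clear so carries Z and passed z to III-3 (zz), so II-2 is Zz.
III-4 is a clear offspring of II-1 (Zz) × II-2 (Zz), whose cross gives 1/4 ZZ : 1/2 Zz : 1/4 zz; conditioning on being clear, III-4 is ZZ with probability 1/3, Zz with probability 2/3.
IV-5 is affected, so IV-5 is zz.
Summing over parental genotype combinations, P(offspring is clear) = 1/3·1 + 2/3·1/2 = 2/3.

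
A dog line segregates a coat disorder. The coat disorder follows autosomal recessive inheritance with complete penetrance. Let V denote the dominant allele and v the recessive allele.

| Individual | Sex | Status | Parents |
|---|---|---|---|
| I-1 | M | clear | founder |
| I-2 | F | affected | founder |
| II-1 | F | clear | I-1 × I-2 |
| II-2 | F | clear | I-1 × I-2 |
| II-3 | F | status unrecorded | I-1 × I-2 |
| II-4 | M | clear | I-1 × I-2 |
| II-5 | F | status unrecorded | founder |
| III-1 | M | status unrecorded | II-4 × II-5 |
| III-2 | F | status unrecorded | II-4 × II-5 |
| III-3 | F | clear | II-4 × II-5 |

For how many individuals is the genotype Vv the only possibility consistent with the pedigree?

3

Obligate heterozygotes: II-1 is clear so carries V and received v from I-2 (vv), so II-1 is Vv; II-2 is clear so carries V and received v from I-2 (vv), so II-2 is Vv; II-4 is clear so carries V and received v from I-2 (vv), so II-4 is Vv.
Every other individual is either homozygous by phenotype or has at least one consistent homozygous assignment, so the count is 3.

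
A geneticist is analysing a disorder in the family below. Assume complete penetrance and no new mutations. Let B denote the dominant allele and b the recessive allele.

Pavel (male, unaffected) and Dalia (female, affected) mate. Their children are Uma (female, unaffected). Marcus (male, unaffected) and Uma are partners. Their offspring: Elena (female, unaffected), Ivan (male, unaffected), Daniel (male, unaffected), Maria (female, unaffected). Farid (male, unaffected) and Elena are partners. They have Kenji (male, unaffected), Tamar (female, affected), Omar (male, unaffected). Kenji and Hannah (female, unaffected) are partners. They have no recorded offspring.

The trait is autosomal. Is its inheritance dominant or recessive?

recessive

Farid and Elena are both unaffected yet have an affected child Tamar. Under dominance, an affected child requires at least one affected parent, so the trait cannot be dominant.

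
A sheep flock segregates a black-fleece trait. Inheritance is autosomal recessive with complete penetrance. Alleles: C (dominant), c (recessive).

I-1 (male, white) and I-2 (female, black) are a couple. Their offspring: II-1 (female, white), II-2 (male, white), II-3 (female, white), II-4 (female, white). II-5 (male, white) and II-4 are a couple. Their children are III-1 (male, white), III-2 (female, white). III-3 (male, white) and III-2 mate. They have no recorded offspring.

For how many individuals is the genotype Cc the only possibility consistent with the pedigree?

4

Obligate heterozygotes: II-1 is white so carries C and received c from I-2 (cc), so II-1 is Cc; II-2 is white so carries C and received c from I-2 (cc), so II-2 is Cc; II-3 is white so carries C and received c from I-2 (cc), so II-3 is Cc; II-4 is white so carries C and received c from I-2 (cc), so II-4 is Cc.
Every other individual is either homozygous by phenotype or has at least one consistent homozygous assignment, so the count is 4.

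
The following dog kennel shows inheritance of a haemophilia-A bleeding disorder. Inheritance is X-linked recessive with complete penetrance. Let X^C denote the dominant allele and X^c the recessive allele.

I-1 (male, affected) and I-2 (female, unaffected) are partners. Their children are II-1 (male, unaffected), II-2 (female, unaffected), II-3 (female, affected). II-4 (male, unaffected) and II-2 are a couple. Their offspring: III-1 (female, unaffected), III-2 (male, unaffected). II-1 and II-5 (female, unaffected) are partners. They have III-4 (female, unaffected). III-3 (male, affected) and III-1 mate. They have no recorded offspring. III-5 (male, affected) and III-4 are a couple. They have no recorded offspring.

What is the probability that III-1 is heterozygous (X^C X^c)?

1/2

II-4 is unaffected, so II-4 is X^C Y.
II-2 is unaffected so carries C and received c from I-1 (X^c Y), so II-2 is X^C X^c.
Their cross gives offspring ratios 1/2 X^C X^C : 1/2 X^C X^c. Conditioning on III-1 being unaffected, P(X^C X^c) = 1/2 / 1 = 1/2.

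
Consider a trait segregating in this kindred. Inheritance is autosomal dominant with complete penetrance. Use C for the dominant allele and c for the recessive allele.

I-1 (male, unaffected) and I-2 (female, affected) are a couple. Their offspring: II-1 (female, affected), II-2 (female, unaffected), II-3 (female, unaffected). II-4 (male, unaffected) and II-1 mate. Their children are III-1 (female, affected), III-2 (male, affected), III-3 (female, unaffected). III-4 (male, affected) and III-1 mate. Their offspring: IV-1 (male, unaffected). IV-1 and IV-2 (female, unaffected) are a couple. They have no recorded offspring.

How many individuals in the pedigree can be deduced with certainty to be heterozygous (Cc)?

5

Obligate heterozygotes: I-2 is affected so carries C and passed c to II-2 (cc), so I-2 is Cc; II-1 is affected so carries C and received c from I-1 (cc), so II-1 is Cc; III-1 is affected so carries C and received c from II-4 (cc), so III-1 is Cc; III-2 is affected so carries C and received c from II-4 (cc), so III-2 is Cc; III-4 is affected so carries C and passed c to IV-1 (cc), so III-4 is Cc.
Every other individual is either homozygous by phenotype or has at least one consistent homozygous assignment, so the count is 5.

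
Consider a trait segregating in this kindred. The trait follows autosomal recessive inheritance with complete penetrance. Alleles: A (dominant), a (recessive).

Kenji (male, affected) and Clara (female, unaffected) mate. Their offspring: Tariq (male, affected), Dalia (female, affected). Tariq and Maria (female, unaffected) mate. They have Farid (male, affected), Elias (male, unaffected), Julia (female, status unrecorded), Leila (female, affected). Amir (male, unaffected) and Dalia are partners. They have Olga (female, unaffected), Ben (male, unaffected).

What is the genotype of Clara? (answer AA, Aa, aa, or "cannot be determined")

Aa

From phenotype alone, Clara is AA or Aa.
Clara is unaffected so carries A and passed a to Tariq (aa), so Clara is Aa.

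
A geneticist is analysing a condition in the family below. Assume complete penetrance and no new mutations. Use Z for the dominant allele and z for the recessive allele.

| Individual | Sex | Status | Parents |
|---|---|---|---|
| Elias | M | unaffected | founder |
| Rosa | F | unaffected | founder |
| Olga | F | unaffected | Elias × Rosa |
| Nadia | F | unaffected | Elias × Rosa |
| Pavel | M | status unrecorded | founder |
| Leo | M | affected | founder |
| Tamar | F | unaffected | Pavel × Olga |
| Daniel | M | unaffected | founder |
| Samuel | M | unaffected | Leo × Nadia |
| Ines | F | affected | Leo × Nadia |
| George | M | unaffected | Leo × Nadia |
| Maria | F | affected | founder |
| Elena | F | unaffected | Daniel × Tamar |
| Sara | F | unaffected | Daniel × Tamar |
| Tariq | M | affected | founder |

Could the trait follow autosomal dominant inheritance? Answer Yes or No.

Yes

A consistent assignment under autosomal dominant exists: Elias zz, Rosa zz, Olga zz, Nadia zz, Pavel Zz, Leo Zz, Tamar zz, Daniel zz, Samuel zz, Ines Zz, George zz, Maria ZZ, Elena zz, Sara zz, Tariq ZZ.
In this assignment every recorded phenotype matches its genotype and every non-founder's genotype is obtainable from its parents' genotypes, so the pedigree is consistent.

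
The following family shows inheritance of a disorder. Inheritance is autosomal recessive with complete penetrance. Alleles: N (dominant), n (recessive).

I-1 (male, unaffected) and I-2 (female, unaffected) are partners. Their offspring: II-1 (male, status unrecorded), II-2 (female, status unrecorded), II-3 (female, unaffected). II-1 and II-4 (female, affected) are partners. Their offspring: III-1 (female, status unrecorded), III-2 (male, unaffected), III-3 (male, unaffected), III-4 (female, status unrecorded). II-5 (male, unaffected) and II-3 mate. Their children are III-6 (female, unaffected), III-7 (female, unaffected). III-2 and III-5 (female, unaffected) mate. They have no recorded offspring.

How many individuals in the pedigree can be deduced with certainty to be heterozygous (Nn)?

Obligate heterozygotes: III-2 is unaffected so carries N and received n from II-4 (nn), so III-2 is Nn; III-3 is unaffected so carries N and received n from II-4 (nn), so III-3 is Nn.
Every other individual is either homozygous by phenotype or has at least one consistent homozygous assignment, so the count is 2.

2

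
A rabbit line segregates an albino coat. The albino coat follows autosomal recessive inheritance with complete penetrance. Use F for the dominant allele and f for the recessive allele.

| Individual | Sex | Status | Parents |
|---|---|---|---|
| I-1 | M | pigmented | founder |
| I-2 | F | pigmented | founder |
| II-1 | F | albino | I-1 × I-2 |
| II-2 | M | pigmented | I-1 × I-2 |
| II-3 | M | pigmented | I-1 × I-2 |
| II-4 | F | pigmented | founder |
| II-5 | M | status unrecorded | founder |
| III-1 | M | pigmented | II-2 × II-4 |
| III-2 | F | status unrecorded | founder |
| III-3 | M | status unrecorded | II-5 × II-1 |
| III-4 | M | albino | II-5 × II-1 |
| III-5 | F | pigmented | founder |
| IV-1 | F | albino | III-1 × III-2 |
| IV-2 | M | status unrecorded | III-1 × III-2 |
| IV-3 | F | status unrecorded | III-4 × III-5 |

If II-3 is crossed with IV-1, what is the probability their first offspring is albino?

1/3

I-1 is pigmented so carries F and passed f to II-1 (ff), so I-1 is Ff.
I-2 is pigmented so carries F and passed f to II-1 (ff), so I-2 is Ff.
II-3 is a pigmented offspring of I-1 (Ff) × I-2 (Ff), whose cross gives 1/4 FF : 1/2 Ff : 1/4 ff; conditioning on being pigmented, II-3 is FF with probability 1/3, Ff with probability 2/3.
IV-1 is albino, so IV-1 is ff.
Summing over parental genotype combinations, P(offspring is albino) = 2/3·1/2 = 1/3.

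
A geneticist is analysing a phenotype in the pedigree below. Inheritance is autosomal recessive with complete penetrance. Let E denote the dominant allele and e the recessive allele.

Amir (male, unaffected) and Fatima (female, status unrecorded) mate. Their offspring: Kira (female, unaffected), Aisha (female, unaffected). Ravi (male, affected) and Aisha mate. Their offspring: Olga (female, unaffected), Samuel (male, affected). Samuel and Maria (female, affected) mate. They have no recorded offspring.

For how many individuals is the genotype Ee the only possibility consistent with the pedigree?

Obligate heterozygotes: Aisha is unaffected so carries E and passed e to Samuel (ee), so Aisha is Ee; Olga is unaffected so carries E and received e from Ravi (ee), so Olga is Ee.
Every other individual is either homozygous by phenotype or has at least one consistent homozygous assignment, so the count is 2.

2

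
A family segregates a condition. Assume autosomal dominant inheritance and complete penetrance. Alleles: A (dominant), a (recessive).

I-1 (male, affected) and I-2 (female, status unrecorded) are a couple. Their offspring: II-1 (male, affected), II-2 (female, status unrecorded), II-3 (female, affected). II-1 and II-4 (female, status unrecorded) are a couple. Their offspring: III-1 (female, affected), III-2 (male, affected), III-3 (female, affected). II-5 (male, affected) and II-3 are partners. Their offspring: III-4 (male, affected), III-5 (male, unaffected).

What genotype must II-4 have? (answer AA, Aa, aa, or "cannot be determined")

II-4's phenotype is unrecorded, and no parent or child forces a single allele at both positions; consistent genotype assignments exist with II-4 as AA or Aa or aa.

cannot be determined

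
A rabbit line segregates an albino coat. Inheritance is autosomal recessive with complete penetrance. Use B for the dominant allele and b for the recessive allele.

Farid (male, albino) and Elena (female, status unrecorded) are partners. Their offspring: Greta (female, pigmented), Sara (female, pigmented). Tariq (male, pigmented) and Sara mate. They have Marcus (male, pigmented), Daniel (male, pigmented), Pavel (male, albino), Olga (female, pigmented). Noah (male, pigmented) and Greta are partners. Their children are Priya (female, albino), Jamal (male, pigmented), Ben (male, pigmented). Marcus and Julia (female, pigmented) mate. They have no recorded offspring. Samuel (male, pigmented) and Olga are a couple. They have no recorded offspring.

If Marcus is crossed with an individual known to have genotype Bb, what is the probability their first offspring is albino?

1/6

Tariq is pigmented so carries B and passed b to Pavel (bb), so Tariq is Bb.
Sara is pigmented so carries B and received b from Farid (bb), so Sara is Bb.
Marcus is a pigmented offspring of Tariq (Bb) × Sara (Bb), whose cross gives 1/4 BB : 1/2 Bb : 1/4 bb; conditioning on being pigmented, Marcus is BB with probability 1/3, Bb with probability 2/3.
Summing over parental genotype combinations, P(offspring is albino) = 2/3·1/4 = 1/6.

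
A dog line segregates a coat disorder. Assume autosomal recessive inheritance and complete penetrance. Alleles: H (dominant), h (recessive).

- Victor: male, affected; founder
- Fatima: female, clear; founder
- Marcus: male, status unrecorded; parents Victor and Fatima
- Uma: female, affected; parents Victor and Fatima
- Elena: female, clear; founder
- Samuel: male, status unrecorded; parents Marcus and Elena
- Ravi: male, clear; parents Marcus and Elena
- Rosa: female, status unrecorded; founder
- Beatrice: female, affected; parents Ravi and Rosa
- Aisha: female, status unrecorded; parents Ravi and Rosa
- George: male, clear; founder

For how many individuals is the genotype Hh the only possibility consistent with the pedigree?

Obligate heterozygotes: Fatima is clear so carries H and passed h to Uma (hh), so Fatima is Hh; Ravi is clear so carries H and passed h to Beatrice (hh), so Ravi is Hh.
Every other individual is either homozygous by phenotype or has at least one consistent homozygous assignment, so the count is 2.

2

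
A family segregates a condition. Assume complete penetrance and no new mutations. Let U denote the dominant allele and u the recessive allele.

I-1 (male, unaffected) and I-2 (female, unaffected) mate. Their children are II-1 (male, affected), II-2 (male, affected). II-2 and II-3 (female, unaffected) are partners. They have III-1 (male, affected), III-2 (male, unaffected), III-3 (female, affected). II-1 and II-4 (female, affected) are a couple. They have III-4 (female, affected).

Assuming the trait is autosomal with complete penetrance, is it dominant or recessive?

recessive

I-1 and I-2 are both unaffected yet have an affected child II-1. Under dominance, an affected child requires at least one affected parent, so the trait cannot be dominant.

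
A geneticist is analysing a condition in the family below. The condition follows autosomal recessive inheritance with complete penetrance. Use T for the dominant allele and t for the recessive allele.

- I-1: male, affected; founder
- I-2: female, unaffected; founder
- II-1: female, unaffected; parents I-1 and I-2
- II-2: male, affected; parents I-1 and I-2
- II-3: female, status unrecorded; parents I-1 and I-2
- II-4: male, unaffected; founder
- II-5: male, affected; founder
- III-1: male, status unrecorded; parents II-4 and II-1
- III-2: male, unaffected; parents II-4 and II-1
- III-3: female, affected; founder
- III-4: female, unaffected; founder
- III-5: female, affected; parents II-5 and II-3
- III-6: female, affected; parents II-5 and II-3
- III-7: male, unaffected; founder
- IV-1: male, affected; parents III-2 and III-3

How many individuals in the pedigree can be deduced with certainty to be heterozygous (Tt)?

Obligate heterozygotes: I-2 is unaffected so carries T and passed t to II-2 (tt), so I-2 is Tt; II-1 is unaffected so carries T and received t from I-1 (tt), so II-1 is Tt; III-2 is unaffected so carries T and passed t to IV-1 (tt), so III-2 is Tt.
Every other individual is either homozygous by phenotype or has at least one consistent homozygous assignment, so the count is 3.

3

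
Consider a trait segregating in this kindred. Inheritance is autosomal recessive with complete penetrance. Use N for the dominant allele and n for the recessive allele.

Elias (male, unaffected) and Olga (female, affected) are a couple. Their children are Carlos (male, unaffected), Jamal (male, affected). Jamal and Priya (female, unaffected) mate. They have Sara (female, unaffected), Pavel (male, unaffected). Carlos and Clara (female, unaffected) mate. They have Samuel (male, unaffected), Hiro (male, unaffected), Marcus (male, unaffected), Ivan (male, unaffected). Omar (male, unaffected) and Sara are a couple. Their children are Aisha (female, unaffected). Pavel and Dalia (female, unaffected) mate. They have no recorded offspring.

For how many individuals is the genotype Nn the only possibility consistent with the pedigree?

Obligate heterozygotes: Elias is unaffected so carries N and passed n to Jamal (nn), so Elias is Nn; Carlos is unaffected so carries N and received n from Olga (nn), so Carlos is Nn; Sara is unaffected so carries N and received n from Jamal (nn), so Sara is Nn; Pavel is unaffected so carries N and received n from Jamal (nn), so Pavel is Nn.
Every other individual is either homozygous by phenotype or has at least one consistent homozygous assignment, so the count is 4.

4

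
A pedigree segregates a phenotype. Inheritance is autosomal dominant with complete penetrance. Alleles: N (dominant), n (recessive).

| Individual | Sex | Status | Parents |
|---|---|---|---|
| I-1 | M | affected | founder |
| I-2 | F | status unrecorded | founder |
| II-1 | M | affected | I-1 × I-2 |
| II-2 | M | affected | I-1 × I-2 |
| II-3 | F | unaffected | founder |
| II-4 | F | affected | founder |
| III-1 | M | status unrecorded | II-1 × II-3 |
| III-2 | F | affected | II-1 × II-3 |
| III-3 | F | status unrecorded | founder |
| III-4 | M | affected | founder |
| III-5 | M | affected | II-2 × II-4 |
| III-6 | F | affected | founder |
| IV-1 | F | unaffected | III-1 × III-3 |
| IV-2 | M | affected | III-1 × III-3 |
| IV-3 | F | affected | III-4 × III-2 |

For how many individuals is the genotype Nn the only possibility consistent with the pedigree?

1

Obligate heterozygotes: III-2 is affected so carries N and received n from II-3 (nn), so III-2 is Nn.
Every other individual is either homozygous by phenotype or has at least one consistent homozygous assignment, so the count is 1.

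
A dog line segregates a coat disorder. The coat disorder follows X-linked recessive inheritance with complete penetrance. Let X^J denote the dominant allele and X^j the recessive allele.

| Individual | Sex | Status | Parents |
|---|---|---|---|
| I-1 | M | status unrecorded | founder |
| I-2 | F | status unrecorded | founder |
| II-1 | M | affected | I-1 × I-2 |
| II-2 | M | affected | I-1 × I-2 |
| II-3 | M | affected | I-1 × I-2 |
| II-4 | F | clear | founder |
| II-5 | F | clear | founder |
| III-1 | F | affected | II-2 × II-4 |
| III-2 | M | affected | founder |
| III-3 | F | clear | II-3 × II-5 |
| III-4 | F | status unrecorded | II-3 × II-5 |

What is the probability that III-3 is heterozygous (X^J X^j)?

1

III-3 is clear so carries J and received j from II-3 (X^j Y), so III-3 is X^J X^j, giving P(X^J X^j) = 1.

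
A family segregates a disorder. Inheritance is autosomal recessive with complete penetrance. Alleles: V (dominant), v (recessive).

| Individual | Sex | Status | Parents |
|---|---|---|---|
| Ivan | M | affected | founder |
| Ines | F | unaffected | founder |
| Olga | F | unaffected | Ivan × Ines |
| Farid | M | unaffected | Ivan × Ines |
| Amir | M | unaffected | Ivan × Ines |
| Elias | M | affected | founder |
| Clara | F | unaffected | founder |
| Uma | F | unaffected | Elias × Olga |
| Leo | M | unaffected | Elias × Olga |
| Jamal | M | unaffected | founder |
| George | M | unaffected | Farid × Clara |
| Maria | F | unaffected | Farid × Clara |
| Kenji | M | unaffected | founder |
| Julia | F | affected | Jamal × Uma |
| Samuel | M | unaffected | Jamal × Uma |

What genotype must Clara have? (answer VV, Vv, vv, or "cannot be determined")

cannot be determined

Clara's phenotype allows VV or Vv, and no parent or child forces a single allele at both positions; consistent genotype assignments exist with Clara as VV or Vv.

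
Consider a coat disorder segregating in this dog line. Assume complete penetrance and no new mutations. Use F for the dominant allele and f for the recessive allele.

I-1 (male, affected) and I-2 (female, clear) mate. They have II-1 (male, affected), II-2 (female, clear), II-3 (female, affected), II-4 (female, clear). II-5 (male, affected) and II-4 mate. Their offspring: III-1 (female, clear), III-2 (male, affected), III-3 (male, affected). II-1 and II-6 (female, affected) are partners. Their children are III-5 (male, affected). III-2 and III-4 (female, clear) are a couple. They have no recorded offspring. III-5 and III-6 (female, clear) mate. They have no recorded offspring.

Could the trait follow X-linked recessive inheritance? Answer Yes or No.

A consistent assignment under X-linked recessive exists: I-1 X^f Y, I-2 X^F X^f, II-1 X^f Y, II-2 X^F X^f, II-3 X^f X^f, II-4 X^F X^f, II-5 X^f Y, II-6 X^f X^f, III-1 X^F X^f, III-2 X^f Y, III-3 X^f Y, III-4 X^F X^F, III-5 X^f Y, III-6 X^F X^F.
In this assignment every recorded phenotype matches its genotype and every non-founder's genotype is obtainable from its parents' genotypes, so the pedigree is consistent.

Yes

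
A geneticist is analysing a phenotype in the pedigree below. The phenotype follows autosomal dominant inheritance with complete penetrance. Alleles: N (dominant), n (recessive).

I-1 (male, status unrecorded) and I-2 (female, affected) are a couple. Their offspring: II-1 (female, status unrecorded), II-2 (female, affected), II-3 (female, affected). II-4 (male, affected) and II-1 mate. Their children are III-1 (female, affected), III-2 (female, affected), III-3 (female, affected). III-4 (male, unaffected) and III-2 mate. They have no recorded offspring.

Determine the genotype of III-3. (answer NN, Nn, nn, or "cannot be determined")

III-3's phenotype allows NN or Nn, and no parent or child forces a single allele at both positions; consistent genotype assignments exist with III-3 as NN or Nn.

cannot be determined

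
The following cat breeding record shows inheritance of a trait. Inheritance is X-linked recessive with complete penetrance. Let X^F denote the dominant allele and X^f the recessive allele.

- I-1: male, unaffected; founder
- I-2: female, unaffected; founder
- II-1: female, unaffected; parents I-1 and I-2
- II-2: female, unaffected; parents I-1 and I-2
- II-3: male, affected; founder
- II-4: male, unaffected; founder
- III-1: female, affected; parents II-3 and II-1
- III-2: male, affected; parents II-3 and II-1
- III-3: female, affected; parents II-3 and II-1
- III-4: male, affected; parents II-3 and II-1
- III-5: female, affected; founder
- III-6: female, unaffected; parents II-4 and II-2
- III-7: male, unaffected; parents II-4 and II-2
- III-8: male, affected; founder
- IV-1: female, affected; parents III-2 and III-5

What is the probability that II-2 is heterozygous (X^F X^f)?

I-1 is unaffected, so I-1 is X^F Y.
I-2 is unaffected so carries F and passed f to II-1 (X^F X^f, whose F came from I-1), so I-2 is X^F X^f.
Their cross gives offspring ratios 1/2 X^F X^F : 1/2 X^F X^f. Conditioning on II-2 being unaffected, P(X^F X^f) = 1/2 / 1 = 1/2 before taking II-2's own offspring into account.
II-4 is unaffected, so II-4 is X^F Y.
Now use II-2's offspring. Probability of each recorded status — unaffected son III-7: 1/2 if II-2 is X^F X^f, 1 if X^F X^F. (III-6: equally likely either way, so uninformative.)
Bayes: P(X^F X^f) = 1/2·1/2 / (1/2·1/2 + 1/2·1) = 1/3.

1/3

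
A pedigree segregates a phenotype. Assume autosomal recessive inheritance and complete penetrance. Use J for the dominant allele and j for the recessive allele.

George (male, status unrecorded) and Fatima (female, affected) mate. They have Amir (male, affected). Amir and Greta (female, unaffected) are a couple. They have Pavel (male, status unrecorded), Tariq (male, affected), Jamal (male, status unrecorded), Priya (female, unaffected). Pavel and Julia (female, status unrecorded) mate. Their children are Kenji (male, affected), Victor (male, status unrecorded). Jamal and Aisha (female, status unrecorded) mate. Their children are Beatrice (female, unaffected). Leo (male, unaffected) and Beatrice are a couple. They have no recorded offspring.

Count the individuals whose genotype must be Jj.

2

Obligate heterozygotes: Greta is unaffected so carries J and passed j to Tariq (jj), so Greta is Jj; Priya is unaffected so carries J and received j from Amir (jj), so Priya is Jj.
Every other individual is either homozygous by phenotype or has at least one consistent homozygous assignment, so the count is 2.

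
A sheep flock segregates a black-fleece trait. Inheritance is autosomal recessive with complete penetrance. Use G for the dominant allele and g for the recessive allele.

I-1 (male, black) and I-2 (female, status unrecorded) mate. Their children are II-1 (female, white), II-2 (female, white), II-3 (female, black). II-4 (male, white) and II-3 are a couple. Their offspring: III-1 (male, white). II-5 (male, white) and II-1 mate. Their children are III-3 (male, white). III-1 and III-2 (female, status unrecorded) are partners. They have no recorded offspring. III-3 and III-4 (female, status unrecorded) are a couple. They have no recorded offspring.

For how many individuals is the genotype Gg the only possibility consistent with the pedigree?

Obligate heterozygotes: I-2 passed G to II-1 (Gg, whose g came from I-1) and passed g to II-3 (gg), so I-2 is Gg; II-1 is white so carries G and received g from I-1 (gg), so II-1 is Gg; II-2 is white so carries G and received g from I-1 (gg), so II-2 is Gg; III-1 is white so carries G and received g from II-3 (gg), so III-1 is Gg.
Every other individual is either homozygous by phenotype or has at least one consistent homozygous assignment, so the count is 4.

4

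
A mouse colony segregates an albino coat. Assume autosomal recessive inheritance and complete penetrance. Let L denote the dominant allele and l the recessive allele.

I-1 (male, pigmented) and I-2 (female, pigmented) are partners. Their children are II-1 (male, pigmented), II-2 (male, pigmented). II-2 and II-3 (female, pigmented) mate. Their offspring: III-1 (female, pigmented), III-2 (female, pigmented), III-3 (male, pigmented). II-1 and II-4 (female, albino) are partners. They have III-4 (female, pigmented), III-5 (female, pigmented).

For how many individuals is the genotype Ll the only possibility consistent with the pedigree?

2

Obligate heterozygotes: III-4 is pigmented so carries L and received l from II-4 (ll), so III-4 is Ll; III-5 is pigmented so carries L and received l from II-4 (ll), so III-5 is Ll.
Every other individual is either homozygous by phenotype or has at least one consistent homozygous assignment, so the count is 2.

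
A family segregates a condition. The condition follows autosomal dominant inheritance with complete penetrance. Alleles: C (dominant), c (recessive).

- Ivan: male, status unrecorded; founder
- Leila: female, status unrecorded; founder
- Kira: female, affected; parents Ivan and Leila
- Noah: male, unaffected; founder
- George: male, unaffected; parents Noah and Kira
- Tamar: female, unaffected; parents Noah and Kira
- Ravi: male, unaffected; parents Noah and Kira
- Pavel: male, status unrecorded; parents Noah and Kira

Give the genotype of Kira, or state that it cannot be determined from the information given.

Cc

From phenotype alone, Kira is CC or Cc.
Kira is affected so carries C and passed c to George (cc), so Kira is Cc.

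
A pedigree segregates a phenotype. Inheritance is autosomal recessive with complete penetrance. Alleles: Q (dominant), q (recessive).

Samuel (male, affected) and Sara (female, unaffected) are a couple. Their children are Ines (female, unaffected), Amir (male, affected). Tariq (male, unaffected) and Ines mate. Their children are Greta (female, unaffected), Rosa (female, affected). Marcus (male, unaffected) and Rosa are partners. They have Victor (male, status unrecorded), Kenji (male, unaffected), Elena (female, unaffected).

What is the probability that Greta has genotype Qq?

Tariq is unaffected so carries Q and passed q to Rosa (qq), so Tariq is Qq.
Ines is unaffected so carries Q and received q from Samuel (qq), so Ines is Qq.
Their cross gives offspring ratios 1/4 QQ : 1/2 Qq : 1/4 qq. Conditioning on Greta being unaffected, P(Qq) = 1/2 / 3/4 = 2/3.

2/3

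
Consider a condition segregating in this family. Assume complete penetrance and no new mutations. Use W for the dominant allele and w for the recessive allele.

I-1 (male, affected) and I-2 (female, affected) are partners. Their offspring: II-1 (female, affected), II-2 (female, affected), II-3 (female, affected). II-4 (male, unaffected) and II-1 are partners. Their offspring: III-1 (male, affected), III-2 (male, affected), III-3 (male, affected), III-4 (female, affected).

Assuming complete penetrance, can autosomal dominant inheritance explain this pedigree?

Yes

A consistent assignment under autosomal dominant exists: I-1 WW, I-2 WW, II-1 WW, II-2 WW, II-3 WW, II-4 ww, III-1 Ww, III-2 Ww, III-3 Ww, III-4 Ww.
In this assignment every recorded phenotype matches its genotype and every non-founder's genotype is obtainable from its parents' genotypes, so the pedigree is consistent.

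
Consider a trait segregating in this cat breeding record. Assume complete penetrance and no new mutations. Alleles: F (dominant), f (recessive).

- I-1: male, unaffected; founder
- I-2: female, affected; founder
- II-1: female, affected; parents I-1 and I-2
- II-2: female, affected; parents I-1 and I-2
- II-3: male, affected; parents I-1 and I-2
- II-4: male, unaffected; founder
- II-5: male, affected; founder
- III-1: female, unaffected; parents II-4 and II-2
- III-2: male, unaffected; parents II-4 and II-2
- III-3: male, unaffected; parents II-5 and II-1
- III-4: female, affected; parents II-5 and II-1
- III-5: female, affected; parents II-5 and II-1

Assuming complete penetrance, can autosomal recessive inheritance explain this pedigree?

No

Under autosomal recessive, III-3 (unaffected, male) cannot arise from II-5 (affected) × II-1 (affected).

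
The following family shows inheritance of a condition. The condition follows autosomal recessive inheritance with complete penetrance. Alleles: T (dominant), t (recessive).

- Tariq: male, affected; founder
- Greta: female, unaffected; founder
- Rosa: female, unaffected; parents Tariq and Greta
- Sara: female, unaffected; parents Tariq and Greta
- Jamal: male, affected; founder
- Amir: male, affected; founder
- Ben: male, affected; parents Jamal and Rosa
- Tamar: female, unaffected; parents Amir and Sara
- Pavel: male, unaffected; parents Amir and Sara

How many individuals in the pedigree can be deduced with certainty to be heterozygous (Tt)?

Obligate heterozygotes: Rosa is unaffected so carries T and received t from Tariq (tt), so Rosa is Tt; Sara is unaffected so carries T and received t from Tariq (tt), so Sara is Tt; Tamar is unaffected so carries T and received t from Amir (tt), so Tamar is Tt; Pavel is unaffected so carries T and received t from Amir (tt), so Pavel is Tt.
Every other individual is either homozygous by phenotype or has at least one consistent homozygous assignment, so the count is 4.

4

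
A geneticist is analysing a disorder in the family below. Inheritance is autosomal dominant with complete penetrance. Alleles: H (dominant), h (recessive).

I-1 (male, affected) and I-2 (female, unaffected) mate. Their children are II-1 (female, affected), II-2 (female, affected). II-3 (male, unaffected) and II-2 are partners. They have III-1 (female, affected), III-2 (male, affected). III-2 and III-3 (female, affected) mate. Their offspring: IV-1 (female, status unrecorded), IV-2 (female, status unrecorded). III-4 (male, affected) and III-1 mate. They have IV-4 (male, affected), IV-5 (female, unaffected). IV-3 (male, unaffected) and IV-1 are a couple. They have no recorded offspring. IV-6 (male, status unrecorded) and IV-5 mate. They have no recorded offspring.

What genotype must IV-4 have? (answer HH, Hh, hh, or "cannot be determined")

cannot be determined

IV-4's phenotype allows HH or Hh, and no parent or child forces a single allele at both positions; consistent genotype assignments exist with IV-4 as HH or Hh.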